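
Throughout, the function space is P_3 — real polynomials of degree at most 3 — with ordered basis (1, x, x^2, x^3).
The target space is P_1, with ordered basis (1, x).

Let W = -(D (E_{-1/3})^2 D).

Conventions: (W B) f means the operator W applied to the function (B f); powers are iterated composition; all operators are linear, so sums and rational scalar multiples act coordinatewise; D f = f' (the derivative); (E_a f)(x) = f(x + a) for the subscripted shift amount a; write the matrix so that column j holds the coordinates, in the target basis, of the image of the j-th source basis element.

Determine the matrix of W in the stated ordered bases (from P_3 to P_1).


the matrix is [[0, 0, -2, 4]; [0, 0, 0, -6]] (rows listed top to bottom)

image of 1: 0
image of x: 0
image of x^2: -2
image of x^3: -6x + 4
each image's coordinates form column j of the matrix


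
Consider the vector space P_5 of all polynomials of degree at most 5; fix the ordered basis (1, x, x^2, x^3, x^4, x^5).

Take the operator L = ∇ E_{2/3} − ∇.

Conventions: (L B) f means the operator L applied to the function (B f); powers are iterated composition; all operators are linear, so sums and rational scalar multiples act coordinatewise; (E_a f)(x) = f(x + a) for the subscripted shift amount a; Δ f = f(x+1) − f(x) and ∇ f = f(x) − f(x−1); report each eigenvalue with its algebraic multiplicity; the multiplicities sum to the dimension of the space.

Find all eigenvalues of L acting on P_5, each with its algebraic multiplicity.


image of 1: 0
image of x: 0
image of x^2: 4/3
image of x^3: 4x - 2/3
image of x^4: 8x^2 - (8/3)x + 32/27
image of x^5: (40/3)x^3 - (20/3)x^2 + (160/27)x - 70/81
the matrix is upper triangular; its diagonal is (0, 0, 0, 0, 0, 0)
for a triangular matrix the eigenvalues are the diagonal entries, with algebraic multiplicity their repetition count

λ = 0 (multiplicity 6)


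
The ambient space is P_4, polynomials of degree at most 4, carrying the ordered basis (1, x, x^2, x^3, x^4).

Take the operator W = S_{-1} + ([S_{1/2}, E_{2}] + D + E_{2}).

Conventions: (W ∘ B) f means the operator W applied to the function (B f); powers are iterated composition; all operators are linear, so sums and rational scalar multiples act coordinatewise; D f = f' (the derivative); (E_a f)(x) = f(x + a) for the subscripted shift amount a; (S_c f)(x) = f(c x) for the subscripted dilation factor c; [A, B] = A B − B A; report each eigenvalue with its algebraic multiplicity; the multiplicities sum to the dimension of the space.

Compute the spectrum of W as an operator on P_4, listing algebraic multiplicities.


λ = 0 (multiplicity 2), λ = 2 (multiplicity 3)

image of 1: 2
image of x: 4
image of x^2: 2x^2 + 7x + 7
image of x^3: (39/4)x^2 + (33/2)x + 15
image of x^4: 2x^4 + (25/2)x^3 + (57/2)x^2 + 46x + 31
the matrix is upper triangular; its diagonal is (2, 0, 2, 0, 2)
for a triangular matrix the eigenvalues are the diagonal entries, with algebraic multiplicity their repetition count


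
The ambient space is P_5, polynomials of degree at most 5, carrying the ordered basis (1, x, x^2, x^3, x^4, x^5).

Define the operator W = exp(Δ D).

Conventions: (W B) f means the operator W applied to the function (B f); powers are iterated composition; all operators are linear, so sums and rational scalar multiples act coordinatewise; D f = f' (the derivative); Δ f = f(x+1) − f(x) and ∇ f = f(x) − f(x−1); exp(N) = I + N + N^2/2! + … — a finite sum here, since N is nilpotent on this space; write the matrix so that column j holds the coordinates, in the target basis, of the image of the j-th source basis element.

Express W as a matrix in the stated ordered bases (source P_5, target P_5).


the matrix is [[1, 0, 2, 3, 16, 65]; [0, 1, 0, 6, 12, 80]; [0, 0, 1, 0, 12, 30]; [0, 0, 0, 1, 0, 20]; [0, 0, 0, 0, 1, 0]; [0, 0, 0, 0, 0, 1]] (rows listed top to bottom)

image of 1: 1
image of x: x
image of x^2: x^2 + 2
image of x^3: x^3 + 6x + 3
image of x^4: x^4 + 12x^2 + 12x + 16
image of x^5: x^5 + 20x^3 + 30x^2 + 80x + 65
each image's coordinates form column j of the matrix


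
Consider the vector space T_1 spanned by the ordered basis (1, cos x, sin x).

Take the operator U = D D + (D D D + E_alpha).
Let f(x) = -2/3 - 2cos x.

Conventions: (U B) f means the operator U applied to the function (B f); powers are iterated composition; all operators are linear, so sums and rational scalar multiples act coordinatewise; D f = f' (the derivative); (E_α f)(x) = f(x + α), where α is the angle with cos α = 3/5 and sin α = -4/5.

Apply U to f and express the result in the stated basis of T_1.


g(x) = -2/3 + (4/5)cos x - (18/5)sin x

D f = 2sin x
D D f = 2cos x
D f = 2sin x
D D f = 2cos x
D D D f = -2sin x
E_alpha f = -2/3 - (6/5)cos x - (8/5)sin x
(D D D + E_alpha) f = -2/3 - (6/5)cos x - (18/5)sin x
(D D + (D D D + E_alpha)) f = -2/3 + (4/5)cos x - (18/5)sin x


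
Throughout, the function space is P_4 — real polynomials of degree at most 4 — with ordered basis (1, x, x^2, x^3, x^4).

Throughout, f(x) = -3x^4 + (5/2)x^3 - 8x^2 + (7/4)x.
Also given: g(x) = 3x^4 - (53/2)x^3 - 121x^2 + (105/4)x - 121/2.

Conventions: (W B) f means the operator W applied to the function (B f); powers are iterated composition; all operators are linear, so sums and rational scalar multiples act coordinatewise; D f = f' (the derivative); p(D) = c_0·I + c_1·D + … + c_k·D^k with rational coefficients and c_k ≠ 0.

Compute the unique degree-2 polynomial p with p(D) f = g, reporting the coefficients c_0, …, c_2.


p(D) = -I + 2·D + 4·D^2, i.e. c_0 = -1, c_1 = 2, c_2 = 4

D^0 f = -3x^4 + (5/2)x^3 - 8x^2 + (7/4)x
D^1 f = -12x^3 + (15/2)x^2 - 16x + 7/4
D^2 f = -36x^2 + 15x - 16
matching coefficients of g against c_0 f + c_1 Df + … from the top degree down determines the c_i
solution: c_0 = -1, c_1 = 2, c_2 = 4


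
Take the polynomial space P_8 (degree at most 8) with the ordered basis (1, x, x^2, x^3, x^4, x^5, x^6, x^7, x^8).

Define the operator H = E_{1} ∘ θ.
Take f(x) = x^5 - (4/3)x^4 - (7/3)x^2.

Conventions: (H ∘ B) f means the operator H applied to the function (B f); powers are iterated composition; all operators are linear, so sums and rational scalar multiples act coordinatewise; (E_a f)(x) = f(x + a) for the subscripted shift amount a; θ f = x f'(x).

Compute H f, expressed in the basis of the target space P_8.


the result is g(x) = 5x^5 + (59/3)x^4 + (86/3)x^3 + (40/3)x^2 - (17/3)x - 5

θ f = 5x^5 - (16/3)x^4 - (14/3)x^2
E_{1} θ f = 5x^5 + (59/3)x^4 + (86/3)x^3 + (40/3)x^2 - (17/3)x - 5


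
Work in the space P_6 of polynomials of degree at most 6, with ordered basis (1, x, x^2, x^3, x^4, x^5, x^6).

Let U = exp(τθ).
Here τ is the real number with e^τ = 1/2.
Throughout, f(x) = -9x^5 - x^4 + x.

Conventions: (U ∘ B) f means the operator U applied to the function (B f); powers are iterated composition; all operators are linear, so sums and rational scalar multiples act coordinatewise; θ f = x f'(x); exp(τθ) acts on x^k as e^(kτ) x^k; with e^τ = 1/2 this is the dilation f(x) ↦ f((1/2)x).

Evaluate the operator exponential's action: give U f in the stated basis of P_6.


the result is g(x) = -(9/32)x^5 - (1/16)x^4 + (1/2)x

exp(τθ) x^k = e^(kτ) x^k; with e^τ = 1/2 this sends x^k to (1/2)^k x^k
x ↦ 1/2 x
x^4 ↦ 1/16 x^4
x^5 ↦ 1/32 x^5
applying this coordinatewise to f: exp(τθ) f = -(9/32)x^5 - (1/16)x^4 + (1/2)x


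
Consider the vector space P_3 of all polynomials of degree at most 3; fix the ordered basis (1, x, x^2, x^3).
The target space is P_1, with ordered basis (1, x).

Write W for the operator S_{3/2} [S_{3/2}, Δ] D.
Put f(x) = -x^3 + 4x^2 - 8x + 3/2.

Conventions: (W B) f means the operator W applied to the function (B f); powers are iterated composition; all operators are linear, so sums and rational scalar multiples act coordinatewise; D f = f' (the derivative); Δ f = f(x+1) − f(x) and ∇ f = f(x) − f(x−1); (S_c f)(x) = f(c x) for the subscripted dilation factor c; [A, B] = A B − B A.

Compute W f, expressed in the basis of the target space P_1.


D f = -3x^2 + 8x - 8
Δ D f = -6x + 5
S_{3/2} Δ D f = -9x + 5
S_{3/2} D f = -(27/4)x^2 + 12x - 8
Δ S_{3/2} D f = -(27/2)x + 21/4
[S_{3/2}, Δ] D f = (9/2)x - 1/4
S_{3/2} [S_{3/2}, Δ] D f = (27/4)x - 1/4

g(x) = (27/4)x - 1/4


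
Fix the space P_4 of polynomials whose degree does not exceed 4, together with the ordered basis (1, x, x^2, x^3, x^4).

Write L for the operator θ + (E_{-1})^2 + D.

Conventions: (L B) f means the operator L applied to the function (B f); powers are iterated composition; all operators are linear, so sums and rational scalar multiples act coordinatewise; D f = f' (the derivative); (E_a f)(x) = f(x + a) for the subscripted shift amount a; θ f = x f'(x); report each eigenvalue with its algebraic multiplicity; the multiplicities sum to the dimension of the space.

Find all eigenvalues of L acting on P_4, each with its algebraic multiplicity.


λ = 1 (multiplicity 1), λ = 2 (multiplicity 1), λ = 3 (multiplicity 1), λ = 4 (multiplicity 1), λ = 5 (multiplicity 1)

image of 1: 1
image of x: 2x - 1
image of x^2: 3x^2 - 2x + 4
image of x^3: 4x^3 - 3x^2 + 12x - 8
image of x^4: 5x^4 - 4x^3 + 24x^2 - 32x + 16
the matrix is upper triangular; its diagonal is (1, 2, 3, 4, 5)
for a triangular matrix the eigenvalues are the diagonal entries, with algebraic multiplicity their repetition count


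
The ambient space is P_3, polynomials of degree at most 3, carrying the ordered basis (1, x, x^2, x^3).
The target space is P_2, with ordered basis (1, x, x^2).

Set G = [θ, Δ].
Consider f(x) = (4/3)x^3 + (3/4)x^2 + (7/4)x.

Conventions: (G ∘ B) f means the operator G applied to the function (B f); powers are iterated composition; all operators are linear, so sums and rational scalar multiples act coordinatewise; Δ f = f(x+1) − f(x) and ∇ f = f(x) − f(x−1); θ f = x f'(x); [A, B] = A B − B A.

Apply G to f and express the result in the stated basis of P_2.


the result is g(x) = -4x^2 - (19/2)x - 29/4

Δ f = 4x^2 + (11/2)x + 23/6
θ Δ f = 8x^2 + (11/2)x
θ f = 4x^3 + (3/2)x^2 + (7/4)x
Δ θ f = 12x^2 + 15x + 29/4
[θ, Δ] f = -4x^2 - (19/2)x - 29/4


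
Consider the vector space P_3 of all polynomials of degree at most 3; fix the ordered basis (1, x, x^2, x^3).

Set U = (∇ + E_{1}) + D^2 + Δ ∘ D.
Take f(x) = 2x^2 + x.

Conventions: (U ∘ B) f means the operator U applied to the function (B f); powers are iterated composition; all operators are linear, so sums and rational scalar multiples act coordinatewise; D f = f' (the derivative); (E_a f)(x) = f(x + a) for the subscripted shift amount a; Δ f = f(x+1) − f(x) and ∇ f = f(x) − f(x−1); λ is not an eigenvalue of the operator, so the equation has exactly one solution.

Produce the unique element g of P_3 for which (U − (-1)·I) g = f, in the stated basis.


the result is g(x) = x^2 - (3/2)x - 1/2

write g with unknown coordinates in the stated basis and equate coefficients in (U − (-1)·I) g = f
solving from the highest basis element down gives g = x^2 - (3/2)x - 1/2
check: U g = x^2 + (5/2)x + 1/2
so U g − (-1)·g = 2x^2 + x = f ✓


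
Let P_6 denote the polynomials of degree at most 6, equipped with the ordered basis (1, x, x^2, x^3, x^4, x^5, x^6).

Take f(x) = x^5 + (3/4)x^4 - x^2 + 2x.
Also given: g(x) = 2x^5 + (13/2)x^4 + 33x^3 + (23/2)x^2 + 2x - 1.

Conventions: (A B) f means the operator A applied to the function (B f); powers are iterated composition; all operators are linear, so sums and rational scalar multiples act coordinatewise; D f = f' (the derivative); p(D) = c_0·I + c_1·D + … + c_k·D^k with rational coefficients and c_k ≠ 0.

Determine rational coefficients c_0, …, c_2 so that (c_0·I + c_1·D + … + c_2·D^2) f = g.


D^0 f = x^5 + (3/4)x^4 - x^2 + 2x
D^1 f = 5x^4 + 3x^3 - 2x + 2
D^2 f = 20x^3 + 9x^2 - 2
matching coefficients of g against c_0 f + c_1 Df + … from the top degree down determines the c_i
solution: c_0 = 2, c_1 = 1, c_2 = 3/2

c_0 = 2, c_1 = 1, c_2 = 3/2


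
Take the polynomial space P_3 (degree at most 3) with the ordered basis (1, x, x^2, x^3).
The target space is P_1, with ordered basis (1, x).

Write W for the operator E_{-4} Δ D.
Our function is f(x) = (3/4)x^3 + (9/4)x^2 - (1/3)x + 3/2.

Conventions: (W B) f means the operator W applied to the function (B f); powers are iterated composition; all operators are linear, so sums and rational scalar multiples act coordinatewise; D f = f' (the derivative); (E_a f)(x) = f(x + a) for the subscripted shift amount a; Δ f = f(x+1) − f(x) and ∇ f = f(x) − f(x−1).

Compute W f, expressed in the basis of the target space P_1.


D f = (9/4)x^2 + (9/2)x - 1/3
Δ D f = (9/2)x + 27/4
E_{-4} Δ D f = (9/2)x - 45/4

g(x) = (9/2)x - 45/4


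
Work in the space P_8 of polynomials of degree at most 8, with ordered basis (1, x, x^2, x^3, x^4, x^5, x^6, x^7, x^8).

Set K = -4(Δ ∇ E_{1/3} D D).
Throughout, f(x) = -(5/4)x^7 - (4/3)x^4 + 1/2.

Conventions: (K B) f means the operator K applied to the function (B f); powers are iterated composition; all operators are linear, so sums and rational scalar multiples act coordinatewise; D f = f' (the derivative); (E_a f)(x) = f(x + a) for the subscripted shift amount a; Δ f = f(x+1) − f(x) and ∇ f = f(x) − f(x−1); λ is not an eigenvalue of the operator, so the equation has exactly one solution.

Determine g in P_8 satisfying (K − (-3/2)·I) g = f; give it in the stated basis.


the image equals g(x) = -(5/6)x^7 - (8/9)x^4 - (5600/3)x^3 - (5600/3)x^2 - (14000/9)x - 35381/81

write g with unknown coordinates in the stated basis and equate coefficients in (K − (-3/2)·I) g = f
solving from the highest basis element down gives g = -(5/6)x^7 - (8/9)x^4 - (5600/3)x^3 - (5600/3)x^2 - (14000/9)x - 35381/81
check: K g = 2800x^3 + 2800x^2 + (7000/3)x + 17704/27
so K g − (-3/2)·g = -(5/4)x^7 - (4/3)x^4 + 1/2 = f ✓


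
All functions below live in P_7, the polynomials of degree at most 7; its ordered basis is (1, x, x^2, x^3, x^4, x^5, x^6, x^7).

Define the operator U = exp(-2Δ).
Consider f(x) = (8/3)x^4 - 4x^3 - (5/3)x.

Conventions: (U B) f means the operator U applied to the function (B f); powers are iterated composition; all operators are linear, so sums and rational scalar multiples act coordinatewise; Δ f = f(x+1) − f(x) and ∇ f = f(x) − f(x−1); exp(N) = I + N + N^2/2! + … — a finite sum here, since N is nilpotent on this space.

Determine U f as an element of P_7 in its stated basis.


order-1 term: -(64/3)x^3 - 8x^2 + (8/3)x + 6
order-2 term: 64x^2 + 80x + 80/3
order-3 term: -(256/3)x - 96
order-4 term: 128/3
the series for exp(-2Δ) f terminates at order 4
exp(-2Δ) f = (8/3)x^4 - (76/3)x^3 + 56x^2 - (13/3)x - 62/3

the result is g(x) = (8/3)x^4 - (76/3)x^3 + 56x^2 - (13/3)x - 62/3


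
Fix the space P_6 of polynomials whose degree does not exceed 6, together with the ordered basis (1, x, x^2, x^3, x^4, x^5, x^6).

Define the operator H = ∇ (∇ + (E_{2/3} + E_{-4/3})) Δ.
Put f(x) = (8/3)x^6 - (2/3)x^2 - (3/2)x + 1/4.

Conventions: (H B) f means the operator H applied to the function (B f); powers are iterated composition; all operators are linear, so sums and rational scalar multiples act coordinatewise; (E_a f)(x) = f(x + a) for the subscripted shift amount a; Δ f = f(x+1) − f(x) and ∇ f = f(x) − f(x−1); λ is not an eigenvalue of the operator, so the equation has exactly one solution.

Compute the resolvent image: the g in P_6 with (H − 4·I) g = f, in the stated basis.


the result is g(x) = -(2/3)x^6 - 10x^4 - (20/3)x^3 - (213/2)x^2 - (4639/216)x - 226969/1296

write g with unknown coordinates in the stated basis and equate coefficients in (H − 4·I) g = f
solving from the highest basis element down gives g = -(2/3)x^6 - 10x^4 - (20/3)x^3 - (213/2)x^2 - (4639/216)x - 226969/1296
check: H g = -40x^4 - (80/3)x^3 - (1280/3)x^2 - (2360/27)x - 56722/81
so H g − 4·g = (8/3)x^6 - (2/3)x^2 - (3/2)x + 1/4 = f ✓


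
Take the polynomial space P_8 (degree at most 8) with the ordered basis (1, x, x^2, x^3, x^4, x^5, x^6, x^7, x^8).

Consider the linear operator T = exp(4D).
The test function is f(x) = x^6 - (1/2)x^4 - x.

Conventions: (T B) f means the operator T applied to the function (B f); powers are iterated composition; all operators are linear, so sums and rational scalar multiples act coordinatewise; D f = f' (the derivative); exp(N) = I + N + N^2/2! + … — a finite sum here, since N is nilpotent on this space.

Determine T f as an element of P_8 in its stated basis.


order-1 term: 24x^5 - 8x^3 - 4
order-2 term: 240x^4 - 48x^2
order-3 term: 1280x^3 - 128x
order-4 term: 3840x^2 - 128
order-5 term: 6144x
order-6 term: 4096
the series for exp(4D) f terminates at order 6
exp(4D) f = x^6 + 24x^5 + (479/2)x^4 + 1272x^3 + 3792x^2 + 6015x + 3964

g(x) = x^6 + 24x^5 + (479/2)x^4 + 1272x^3 + 3792x^2 + 6015x + 3964


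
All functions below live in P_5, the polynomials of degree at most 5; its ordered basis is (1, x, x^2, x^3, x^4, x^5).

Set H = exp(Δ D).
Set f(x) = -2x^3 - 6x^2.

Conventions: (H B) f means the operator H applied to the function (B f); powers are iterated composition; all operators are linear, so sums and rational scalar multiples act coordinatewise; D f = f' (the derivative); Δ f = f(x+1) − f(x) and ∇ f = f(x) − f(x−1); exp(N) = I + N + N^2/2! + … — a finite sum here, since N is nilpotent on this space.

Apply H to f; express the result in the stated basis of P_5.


the result is g(x) = -2x^3 - 6x^2 - 12x - 18

order-1 term: -12x - 18
the series for exp(Δ D) f terminates at order 1
exp(Δ D) f = -2x^3 - 6x^2 - 12x - 18


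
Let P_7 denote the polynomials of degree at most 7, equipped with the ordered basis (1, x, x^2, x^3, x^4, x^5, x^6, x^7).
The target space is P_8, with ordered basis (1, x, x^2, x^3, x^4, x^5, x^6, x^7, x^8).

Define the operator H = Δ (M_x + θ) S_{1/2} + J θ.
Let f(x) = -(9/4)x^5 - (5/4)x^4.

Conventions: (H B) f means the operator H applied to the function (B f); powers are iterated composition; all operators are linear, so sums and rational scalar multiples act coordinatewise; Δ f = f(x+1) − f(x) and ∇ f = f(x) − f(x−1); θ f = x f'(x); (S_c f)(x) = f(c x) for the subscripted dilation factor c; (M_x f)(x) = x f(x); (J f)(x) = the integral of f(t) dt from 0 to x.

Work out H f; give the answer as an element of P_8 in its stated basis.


S_{1/2} f = -(9/128)x^5 - (5/64)x^4
M_x S_{1/2} f = -(9/128)x^6 - (5/64)x^5
θ S_{1/2} f = -(45/128)x^5 - (5/16)x^4
(M_x + θ) S_{1/2} f = -(9/128)x^6 - (55/128)x^5 - (5/16)x^4
Δ (M_x + θ) S_{1/2} f = -(27/64)x^5 - (205/64)x^4 - (445/64)x^3 - (925/128)x^2 - (489/128)x - 13/16
θ f = -(45/4)x^5 - 5x^4
J θ f = -(15/8)x^6 - x^5
(Δ (M_x + θ) S_{1/2} + J θ) f = -(15/8)x^6 - (91/64)x^5 - (205/64)x^4 - (445/64)x^3 - (925/128)x^2 - (489/128)x - 13/16

the image equals g(x) = -(15/8)x^6 - (91/64)x^5 - (205/64)x^4 - (445/64)x^3 - (925/128)x^2 - (489/128)x - 13/16


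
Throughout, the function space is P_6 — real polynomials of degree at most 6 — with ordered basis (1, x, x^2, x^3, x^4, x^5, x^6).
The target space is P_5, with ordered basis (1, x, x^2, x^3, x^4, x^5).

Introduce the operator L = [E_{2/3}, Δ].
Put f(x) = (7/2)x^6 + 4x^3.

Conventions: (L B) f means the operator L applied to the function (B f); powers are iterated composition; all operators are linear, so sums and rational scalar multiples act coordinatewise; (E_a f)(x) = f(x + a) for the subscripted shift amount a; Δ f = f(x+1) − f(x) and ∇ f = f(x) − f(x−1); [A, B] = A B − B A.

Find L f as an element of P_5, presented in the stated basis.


the result is g(x) = 0

Δ f = 21x^5 + (105/2)x^4 + 70x^3 + (129/2)x^2 + 33x + 15/2
E_{2/3} Δ f = 21x^5 + (245/2)x^4 + (910/3)x^3 + (7321/18)x^2 + (7973/27)x + 14911/162
E_{2/3} f = (7/2)x^6 + 14x^5 + (70/3)x^4 + (668/27)x^3 + (496/27)x^2 + (656/81)x + 1088/729
Δ E_{2/3} f = 21x^5 + (245/2)x^4 + (910/3)x^3 + (7321/18)x^2 + (7973/27)x + 14911/162
[E_{2/3}, Δ] f = 0


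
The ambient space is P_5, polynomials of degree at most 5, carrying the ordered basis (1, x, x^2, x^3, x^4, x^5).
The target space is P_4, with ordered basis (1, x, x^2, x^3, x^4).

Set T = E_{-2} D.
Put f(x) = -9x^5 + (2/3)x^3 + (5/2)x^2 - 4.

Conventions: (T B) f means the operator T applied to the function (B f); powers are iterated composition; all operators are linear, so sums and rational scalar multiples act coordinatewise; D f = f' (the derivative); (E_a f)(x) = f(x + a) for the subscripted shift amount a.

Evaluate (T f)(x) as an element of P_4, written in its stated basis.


D f = -45x^4 + 2x^2 + 5x
E_{-2} D f = -45x^4 + 360x^3 - 1078x^2 + 1437x - 722

g(x) = -45x^4 + 360x^3 - 1078x^2 + 1437x - 722


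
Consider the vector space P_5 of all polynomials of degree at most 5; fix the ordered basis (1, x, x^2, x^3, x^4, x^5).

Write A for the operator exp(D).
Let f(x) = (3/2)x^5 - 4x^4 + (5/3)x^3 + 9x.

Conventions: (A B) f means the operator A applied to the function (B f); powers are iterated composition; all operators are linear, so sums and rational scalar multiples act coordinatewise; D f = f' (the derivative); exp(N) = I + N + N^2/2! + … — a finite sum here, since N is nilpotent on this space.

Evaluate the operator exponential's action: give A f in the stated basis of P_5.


the result is g(x) = (3/2)x^5 + (7/2)x^4 + (2/3)x^3 - 4x^2 + (11/2)x + 49/6

order-1 term: (15/2)x^4 - 16x^3 + 5x^2 + 9
order-2 term: 15x^3 - 24x^2 + 5x
order-3 term: 15x^2 - 16x + 5/3
order-4 term: (15/2)x - 4
order-5 term: 3/2
the series for exp(D) f terminates at order 5
exp(D) f = (3/2)x^5 + (7/2)x^4 + (2/3)x^3 - 4x^2 + (11/2)x + 49/6


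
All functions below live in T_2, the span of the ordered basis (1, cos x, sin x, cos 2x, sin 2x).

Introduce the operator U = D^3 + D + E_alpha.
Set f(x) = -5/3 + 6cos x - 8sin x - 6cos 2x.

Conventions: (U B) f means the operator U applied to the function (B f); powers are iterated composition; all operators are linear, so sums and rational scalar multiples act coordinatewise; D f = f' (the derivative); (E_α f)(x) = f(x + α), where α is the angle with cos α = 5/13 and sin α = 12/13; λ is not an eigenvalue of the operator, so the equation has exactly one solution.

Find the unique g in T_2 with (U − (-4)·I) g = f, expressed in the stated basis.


g(x) = -1/3 + (146/87)cos x - (128/87)sin x - (3342/6565)cos 2x + (5364/6565)sin 2x

write g with unknown coordinates in the stated basis and equate coefficients in (U − (-4)·I) g = f
solving from the highest basis element down gives g = -1/3 + (146/87)cos x - (128/87)sin x - (3342/6565)cos 2x + (5364/6565)sin 2x
check: U g = -1/3 - (62/87)cos x - (184/87)sin x - (26022/6565)cos 2x - (21456/6565)sin 2x
so U g − (-4)·g = -5/3 + 6cos x - 8sin x - 6cos 2x = f ✓


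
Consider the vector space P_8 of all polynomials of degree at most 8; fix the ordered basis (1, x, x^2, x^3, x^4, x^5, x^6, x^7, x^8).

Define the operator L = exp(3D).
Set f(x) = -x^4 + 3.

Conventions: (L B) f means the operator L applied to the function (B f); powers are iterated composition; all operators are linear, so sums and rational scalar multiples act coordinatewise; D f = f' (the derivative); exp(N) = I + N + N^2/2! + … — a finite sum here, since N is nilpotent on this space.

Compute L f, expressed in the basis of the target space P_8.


order-1 term: -12x^3
order-2 term: -54x^2
order-3 term: -108x
order-4 term: -81
the series for exp(3D) f terminates at order 4
exp(3D) f = -x^4 - 12x^3 - 54x^2 - 108x - 78

the result is g(x) = -x^4 - 12x^3 - 54x^2 - 108x - 78


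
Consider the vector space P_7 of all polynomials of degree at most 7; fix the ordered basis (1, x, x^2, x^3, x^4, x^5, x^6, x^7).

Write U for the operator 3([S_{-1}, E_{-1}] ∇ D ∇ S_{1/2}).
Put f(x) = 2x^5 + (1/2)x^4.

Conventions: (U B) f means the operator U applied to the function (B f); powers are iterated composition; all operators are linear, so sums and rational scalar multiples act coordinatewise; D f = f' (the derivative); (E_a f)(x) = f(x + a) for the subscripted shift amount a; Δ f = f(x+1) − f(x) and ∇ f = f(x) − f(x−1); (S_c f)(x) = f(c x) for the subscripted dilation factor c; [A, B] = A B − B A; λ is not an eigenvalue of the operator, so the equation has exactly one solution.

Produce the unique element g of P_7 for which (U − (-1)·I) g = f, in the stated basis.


write g with unknown coordinates in the stated basis and equate coefficients in (U − (-1)·I) g = f
solving from the highest basis element down gives g = 2x^5 + (1/2)x^4 - 45x - 81/2
check: U g = 45x + 81/2
so U g − (-1)·g = 2x^5 + (1/2)x^4 = f ✓

g(x) = 2x^5 + (1/2)x^4 - 45x - 81/2


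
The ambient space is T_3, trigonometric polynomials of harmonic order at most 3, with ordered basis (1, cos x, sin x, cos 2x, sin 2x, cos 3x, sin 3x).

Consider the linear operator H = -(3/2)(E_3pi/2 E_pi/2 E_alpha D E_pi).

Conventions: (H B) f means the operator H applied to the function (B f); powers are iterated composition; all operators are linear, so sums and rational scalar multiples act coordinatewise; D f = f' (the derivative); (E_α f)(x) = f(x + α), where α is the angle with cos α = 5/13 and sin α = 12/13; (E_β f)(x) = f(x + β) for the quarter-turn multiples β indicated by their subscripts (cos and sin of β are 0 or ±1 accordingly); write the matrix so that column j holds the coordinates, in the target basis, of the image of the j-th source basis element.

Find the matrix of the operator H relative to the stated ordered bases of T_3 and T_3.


the matrix is [[0, 0, 0, 0, 0, 0, 0]; [0, -18/13, 15/26, 0, 0, 0, 0]; [0, -15/26, -18/13, 0, 0, 0, 0]; [0, 0, 0, 360/169, 357/169, 0, 0]; [0, 0, 0, -357/169, 360/169, 0, 0]; [0, 0, 0, 0, 0, 3726/2197, -18315/4394]; [0, 0, 0, 0, 0, 18315/4394, 3726/2197]] (rows listed top to bottom)

image of 1: 0
image of cos x: -(18/13)cos x - (15/26)sin x
image of sin x: (15/26)cos x - (18/13)sin x
image of cos 2x: (360/169)cos 2x - (357/169)sin 2x
image of sin 2x: (357/169)cos 2x + (360/169)sin 2x
image of cos 3x: (3726/2197)cos 3x + (18315/4394)sin 3x
image of sin 3x: -(18315/4394)cos 3x + (3726/2197)sin 3x
each image's coordinates form column j of the matrix


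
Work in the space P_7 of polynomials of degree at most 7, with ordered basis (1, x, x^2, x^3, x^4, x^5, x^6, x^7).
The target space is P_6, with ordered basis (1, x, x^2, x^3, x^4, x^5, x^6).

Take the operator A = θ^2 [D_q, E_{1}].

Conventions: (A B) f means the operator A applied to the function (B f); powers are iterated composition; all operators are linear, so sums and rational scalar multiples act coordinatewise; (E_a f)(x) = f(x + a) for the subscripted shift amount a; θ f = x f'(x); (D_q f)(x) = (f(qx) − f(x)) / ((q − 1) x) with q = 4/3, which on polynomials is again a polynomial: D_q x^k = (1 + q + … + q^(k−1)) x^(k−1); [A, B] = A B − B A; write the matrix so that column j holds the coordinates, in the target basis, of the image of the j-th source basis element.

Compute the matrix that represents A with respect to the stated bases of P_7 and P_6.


image of 1: 0
image of x: 0
image of x^2: 0
image of x^3: -(11/9)x
image of x^4: -12x^2 - (49/9)x
image of x^5: -(499/9)x^3 - (1808/27)x^2 - (1234/81)x
image of x^6: -(44432/243)x^4 - (10045/27)x^3 - (54760/243)x^2 - (8330/243)x
image of x^7: -(120625/243)x^5 - (348512/243)x^4 - (118565/81)x^3 - (144080/243)x^2 - (16487/243)x
each image's coordinates form column j of the matrix

the matrix is [[0, 0, 0, 0, 0, 0, 0, 0]; [0, 0, 0, -11/9, -49/9, -1234/81, -8330/243, -16487/243]; [0, 0, 0, 0, -12, -1808/27, -54760/243, -144080/243]; [0, 0, 0, 0, 0, -499/9, -10045/27, -118565/81]; [0, 0, 0, 0, 0, 0, -44432/243, -348512/243]; [0, 0, 0, 0, 0, 0, 0, -120625/243]; [0, 0, 0, 0, 0, 0, 0, 0]] (rows listed top to bottom)


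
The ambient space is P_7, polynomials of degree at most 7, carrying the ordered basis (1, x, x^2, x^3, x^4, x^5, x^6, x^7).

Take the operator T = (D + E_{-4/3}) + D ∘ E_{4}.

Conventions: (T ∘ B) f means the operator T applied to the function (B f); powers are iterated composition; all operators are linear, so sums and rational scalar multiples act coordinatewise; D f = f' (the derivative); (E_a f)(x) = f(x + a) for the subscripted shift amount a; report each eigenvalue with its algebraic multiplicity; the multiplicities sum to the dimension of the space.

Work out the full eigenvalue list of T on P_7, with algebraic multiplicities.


λ = 1 (multiplicity 8)

image of 1: 1
image of x: x + 2/3
image of x^2: x^2 + (4/3)x + 88/9
image of x^3: x^3 + 2x^2 + (88/3)x + 1232/27
image of x^4: x^4 + (8/3)x^3 + (176/3)x^2 + (4928/27)x + 20992/81
image of x^5: x^5 + (10/3)x^4 + (880/9)x^3 + (12320/27)x^2 + (104960/81)x + 310016/243
image of x^6: x^6 + 4x^5 + (440/3)x^4 + (24640/27)x^3 + (104960/27)x^2 + (620032/81)x + 4483072/729
image of x^7: x^7 + (14/3)x^6 + (616/3)x^5 + (43120/27)x^4 + (734720/81)x^3 + (2170112/81)x^2 + (31381504/729)x + 62689280/2187
the matrix is upper triangular; its diagonal is (1, 1, 1, 1, 1, 1, 1, 1)
for a triangular matrix the eigenvalues are the diagonal entries, with algebraic multiplicity their repetition count


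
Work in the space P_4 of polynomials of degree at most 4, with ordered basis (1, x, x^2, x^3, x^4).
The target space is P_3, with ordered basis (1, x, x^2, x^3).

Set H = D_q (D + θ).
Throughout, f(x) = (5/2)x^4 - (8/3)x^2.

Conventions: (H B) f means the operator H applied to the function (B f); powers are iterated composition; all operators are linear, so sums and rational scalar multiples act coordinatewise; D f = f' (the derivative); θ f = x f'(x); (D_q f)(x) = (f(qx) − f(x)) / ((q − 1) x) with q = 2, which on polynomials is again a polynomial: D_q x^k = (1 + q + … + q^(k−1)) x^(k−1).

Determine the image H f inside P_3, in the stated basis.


the image equals g(x) = 150x^3 + 70x^2 - 16x - 16/3

D f = 10x^3 - (16/3)x
θ f = 10x^4 - (16/3)x^2
(D + θ) f = 10x^4 + 10x^3 - (16/3)x^2 - (16/3)x
D_q (D + θ) f = 150x^3 + 70x^2 - 16x - 16/3


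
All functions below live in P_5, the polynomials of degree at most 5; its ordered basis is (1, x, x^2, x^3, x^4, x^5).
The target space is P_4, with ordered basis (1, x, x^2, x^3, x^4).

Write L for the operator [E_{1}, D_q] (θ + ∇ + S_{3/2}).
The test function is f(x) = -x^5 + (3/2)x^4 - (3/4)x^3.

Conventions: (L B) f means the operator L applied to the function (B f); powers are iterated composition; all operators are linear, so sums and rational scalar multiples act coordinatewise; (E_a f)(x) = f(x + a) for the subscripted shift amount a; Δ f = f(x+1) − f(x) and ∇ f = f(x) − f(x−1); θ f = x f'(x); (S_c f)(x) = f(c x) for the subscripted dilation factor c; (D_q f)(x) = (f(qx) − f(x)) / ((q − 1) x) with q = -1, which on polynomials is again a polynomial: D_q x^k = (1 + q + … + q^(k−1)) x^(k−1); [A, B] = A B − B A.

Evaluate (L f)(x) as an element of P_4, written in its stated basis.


g(x) = -(403/8)x^3 + 16x^2 - (447/16)x + 577/16

θ f = -5x^5 + 6x^4 - (9/4)x^3
∇ f = -5x^4 + 16x^3 - (85/4)x^2 + (53/4)x - 13/4
S_{3/2} f = -(243/32)x^5 + (243/32)x^4 - (81/32)x^3
(θ + ∇ + S_{3/2}) f = -(403/32)x^5 + (275/32)x^4 + (359/32)x^3 - (85/4)x^2 + (53/4)x - 13/4
D_q (θ + ∇ + S_{3/2}) f = -(403/32)x^4 + (359/32)x^2 + 53/4
E_{1} D_q (θ + ∇ + S_{3/2}) f = -(403/32)x^4 - (403/8)x^3 - (2059/32)x^2 - (447/16)x + 95/8
E_{1} (θ + ∇ + S_{3/2}) f = -(403/32)x^5 - (435/8)x^4 - (2571/32)x^3 - (1983/32)x^2 - (387/16)x - 129/32
D_q E_{1} (θ + ∇ + S_{3/2}) f = -(403/32)x^4 - (2571/32)x^2 - 387/16
[E_{1}, D_q] (θ + ∇ + S_{3/2}) f = -(403/8)x^3 + 16x^2 - (447/16)x + 577/16


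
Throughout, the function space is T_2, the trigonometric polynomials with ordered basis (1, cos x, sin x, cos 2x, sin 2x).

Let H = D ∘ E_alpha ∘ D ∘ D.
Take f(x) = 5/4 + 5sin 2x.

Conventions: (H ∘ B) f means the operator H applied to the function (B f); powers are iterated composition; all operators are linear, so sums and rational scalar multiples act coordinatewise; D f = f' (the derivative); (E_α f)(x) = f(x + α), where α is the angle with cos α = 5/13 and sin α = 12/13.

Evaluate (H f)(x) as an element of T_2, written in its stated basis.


the result is g(x) = (4760/169)cos 2x + (4800/169)sin 2x

D f = 10cos 2x
D D f = -20sin 2x
E_alpha D D f = -(2400/169)cos 2x + (2380/169)sin 2x
D (E_alpha ∘ D ∘ D) f = (4760/169)cos 2x + (4800/169)sin 2x


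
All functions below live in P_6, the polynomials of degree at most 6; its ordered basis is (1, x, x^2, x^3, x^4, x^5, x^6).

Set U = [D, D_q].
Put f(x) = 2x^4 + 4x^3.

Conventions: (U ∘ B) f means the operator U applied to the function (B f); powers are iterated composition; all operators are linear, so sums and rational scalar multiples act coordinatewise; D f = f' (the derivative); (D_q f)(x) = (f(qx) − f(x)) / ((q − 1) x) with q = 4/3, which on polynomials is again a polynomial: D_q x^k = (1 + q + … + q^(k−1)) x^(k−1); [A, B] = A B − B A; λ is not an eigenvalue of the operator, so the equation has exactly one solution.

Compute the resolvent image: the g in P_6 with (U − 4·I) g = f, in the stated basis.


g(x) = -(1/2)x^4 - x^3 - (3/8)x^2 - (11/36)x - 1/32

write g with unknown coordinates in the stated basis and equate coefficients in (U − 4·I) g = f
solving from the highest basis element down gives g = -(1/2)x^4 - x^3 - (3/8)x^2 - (11/36)x - 1/32
check: U g = -(3/2)x^2 - (11/9)x - 1/8
so U g − 4·g = 2x^4 + 4x^3 = f ✓


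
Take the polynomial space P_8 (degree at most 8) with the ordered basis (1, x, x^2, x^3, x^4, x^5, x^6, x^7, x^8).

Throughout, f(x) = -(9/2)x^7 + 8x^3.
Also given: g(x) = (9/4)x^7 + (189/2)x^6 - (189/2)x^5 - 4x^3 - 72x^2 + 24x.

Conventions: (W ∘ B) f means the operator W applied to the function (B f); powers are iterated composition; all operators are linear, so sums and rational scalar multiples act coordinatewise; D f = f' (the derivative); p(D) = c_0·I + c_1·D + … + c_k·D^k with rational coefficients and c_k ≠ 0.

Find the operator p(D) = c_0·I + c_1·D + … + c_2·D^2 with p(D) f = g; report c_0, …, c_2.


p(D) = -(1/2)·I − 3·D + (1/2)·D^2, i.e. c_0 = -1/2, c_1 = -3, c_2 = 1/2

D^0 f = -(9/2)x^7 + 8x^3
D^1 f = -(63/2)x^6 + 24x^2
D^2 f = -189x^5 + 48x
matching coefficients of g against c_0 f + c_1 Df + … from the top degree down determines the c_i
solution: c_0 = -1/2, c_1 = -3, c_2 = 1/2


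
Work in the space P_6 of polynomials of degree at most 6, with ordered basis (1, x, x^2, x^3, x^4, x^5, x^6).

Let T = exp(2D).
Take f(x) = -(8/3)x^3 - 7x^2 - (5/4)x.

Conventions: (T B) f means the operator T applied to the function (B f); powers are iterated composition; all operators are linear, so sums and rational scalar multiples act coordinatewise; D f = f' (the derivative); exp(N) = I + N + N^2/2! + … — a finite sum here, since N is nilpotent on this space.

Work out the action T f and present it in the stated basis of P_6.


the result is g(x) = -(8/3)x^3 - 23x^2 - (245/4)x - 311/6

order-1 term: -16x^2 - 28x - 5/2
order-2 term: -32x - 28
order-3 term: -64/3
the series for exp(2D) f terminates at order 3
exp(2D) f = -(8/3)x^3 - 23x^2 - (245/4)x - 311/6


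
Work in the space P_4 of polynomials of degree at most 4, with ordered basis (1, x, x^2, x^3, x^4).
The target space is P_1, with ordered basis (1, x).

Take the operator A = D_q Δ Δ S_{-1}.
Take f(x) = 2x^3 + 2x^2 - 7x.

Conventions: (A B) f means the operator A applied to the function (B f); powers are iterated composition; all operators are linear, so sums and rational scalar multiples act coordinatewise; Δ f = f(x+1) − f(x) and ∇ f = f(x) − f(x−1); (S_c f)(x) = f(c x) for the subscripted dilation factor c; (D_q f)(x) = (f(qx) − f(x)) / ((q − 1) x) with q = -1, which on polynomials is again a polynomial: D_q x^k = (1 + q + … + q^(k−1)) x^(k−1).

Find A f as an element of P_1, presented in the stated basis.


the result is g(x) = -12

S_{-1} f = -2x^3 + 2x^2 + 7x
Δ S_{-1} f = -6x^2 - 2x + 7
Δ Δ S_{-1} f = -12x - 8
D_q Δ Δ S_{-1} f = -12


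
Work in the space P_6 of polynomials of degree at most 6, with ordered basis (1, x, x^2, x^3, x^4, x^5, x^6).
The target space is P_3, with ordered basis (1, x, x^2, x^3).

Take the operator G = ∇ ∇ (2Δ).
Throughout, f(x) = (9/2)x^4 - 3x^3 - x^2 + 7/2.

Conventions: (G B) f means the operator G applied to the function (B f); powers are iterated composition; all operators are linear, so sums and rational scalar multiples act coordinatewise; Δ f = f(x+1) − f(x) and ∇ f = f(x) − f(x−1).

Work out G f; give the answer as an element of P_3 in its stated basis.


the result is g(x) = 216x - 144

Δ f = 18x^3 + 18x^2 + 7x + 1/2
(2Δ) f = 36x^3 + 36x^2 + 14x + 1
∇ (2Δ) f = 108x^2 - 36x + 14
∇ ∇ (2Δ) f = 216x - 144


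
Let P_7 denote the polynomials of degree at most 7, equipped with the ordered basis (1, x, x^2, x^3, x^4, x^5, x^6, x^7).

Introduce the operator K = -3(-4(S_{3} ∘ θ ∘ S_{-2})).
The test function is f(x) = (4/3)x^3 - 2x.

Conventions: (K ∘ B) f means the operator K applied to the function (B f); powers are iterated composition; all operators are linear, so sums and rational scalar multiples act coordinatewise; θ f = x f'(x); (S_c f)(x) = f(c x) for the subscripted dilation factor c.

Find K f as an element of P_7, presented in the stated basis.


the image equals g(x) = -10368x^3 + 144x

S_{-2} f = -(32/3)x^3 + 4x
θ S_{-2} f = -32x^3 + 4x
S_{3} θ S_{-2} f = -864x^3 + 12x
(-4(S_{3} ∘ θ ∘ S_{-2})) f = 3456x^3 - 48x
(-3(-4(S_{3} ∘ θ ∘ S_{-2}))) f = -10368x^3 + 144x


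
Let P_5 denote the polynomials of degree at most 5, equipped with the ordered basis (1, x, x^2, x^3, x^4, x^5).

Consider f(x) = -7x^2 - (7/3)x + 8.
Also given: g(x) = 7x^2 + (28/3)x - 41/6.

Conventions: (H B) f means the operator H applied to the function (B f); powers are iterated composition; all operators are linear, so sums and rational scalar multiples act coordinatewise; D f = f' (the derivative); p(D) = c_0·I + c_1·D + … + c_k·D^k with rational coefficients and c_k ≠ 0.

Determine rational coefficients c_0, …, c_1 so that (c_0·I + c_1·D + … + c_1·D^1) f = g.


p(D) = -I − (1/2)·D, i.e. c_0 = -1, c_1 = -1/2

D^0 f = -7x^2 - (7/3)x + 8
D^1 f = -14x - 7/3
matching coefficients of g against c_0 f + c_1 Df + … from the top degree down determines the c_i
solution: c_0 = -1, c_1 = -1/2


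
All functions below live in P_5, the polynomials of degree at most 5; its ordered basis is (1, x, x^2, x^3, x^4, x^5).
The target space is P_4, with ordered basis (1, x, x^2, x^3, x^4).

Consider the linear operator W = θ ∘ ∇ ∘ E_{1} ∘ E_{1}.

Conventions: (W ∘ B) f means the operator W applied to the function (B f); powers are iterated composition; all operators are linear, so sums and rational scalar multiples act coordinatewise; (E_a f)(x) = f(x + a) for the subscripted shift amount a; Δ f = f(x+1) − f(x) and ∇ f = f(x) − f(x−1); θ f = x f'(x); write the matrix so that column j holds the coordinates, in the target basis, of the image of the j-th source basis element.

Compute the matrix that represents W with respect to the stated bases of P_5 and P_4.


image of 1: 0
image of x: 0
image of x^2: 2x
image of x^3: 6x^2 + 9x
image of x^4: 12x^3 + 36x^2 + 28x
image of x^5: 20x^4 + 90x^3 + 140x^2 + 75x
each image's coordinates form column j of the matrix

the matrix is [[0, 0, 0, 0, 0, 0]; [0, 0, 2, 9, 28, 75]; [0, 0, 0, 6, 36, 140]; [0, 0, 0, 0, 12, 90]; [0, 0, 0, 0, 0, 20]] (rows listed top to bottom)


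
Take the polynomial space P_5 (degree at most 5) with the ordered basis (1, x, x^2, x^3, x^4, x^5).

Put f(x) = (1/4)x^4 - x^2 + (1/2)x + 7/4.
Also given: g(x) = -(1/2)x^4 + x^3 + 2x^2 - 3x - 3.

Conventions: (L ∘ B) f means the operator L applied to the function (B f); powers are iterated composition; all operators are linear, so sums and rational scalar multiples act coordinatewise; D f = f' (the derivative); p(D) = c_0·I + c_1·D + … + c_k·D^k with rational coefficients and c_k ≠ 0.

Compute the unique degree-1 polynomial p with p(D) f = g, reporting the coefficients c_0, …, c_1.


c_0 = -2, c_1 = 1

D^0 f = (1/4)x^4 - x^2 + (1/2)x + 7/4
D^1 f = x^3 - 2x + 1/2
matching coefficients of g against c_0 f + c_1 Df + … from the top degree down determines the c_i
solution: c_0 = -2, c_1 = 1
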